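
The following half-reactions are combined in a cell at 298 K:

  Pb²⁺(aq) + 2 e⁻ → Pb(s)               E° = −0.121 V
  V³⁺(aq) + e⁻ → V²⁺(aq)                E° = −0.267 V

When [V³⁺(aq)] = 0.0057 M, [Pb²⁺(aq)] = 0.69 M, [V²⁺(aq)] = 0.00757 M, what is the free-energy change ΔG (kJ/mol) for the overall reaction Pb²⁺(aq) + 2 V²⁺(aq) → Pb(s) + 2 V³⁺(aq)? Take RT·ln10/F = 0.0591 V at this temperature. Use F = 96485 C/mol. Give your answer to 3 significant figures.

−28.7 kJ/mol

E°cell = −0.121 − (−0.267) = +0.146 V; the balanced reaction transfers n = 2 electrons.
Here Q = [V³⁺(aq)]^2 / ([Pb²⁺(aq)]·[V²⁺(aq)]^2) = 0.822 (log Q = −0.085), giving E = +0.146 − (0.0591/2)·(−0.085) = +0.1485 V.
Finally ΔG = −nFE = −(2)(96485 C/mol)(+0.1485 V) = −28.7 kJ/mol.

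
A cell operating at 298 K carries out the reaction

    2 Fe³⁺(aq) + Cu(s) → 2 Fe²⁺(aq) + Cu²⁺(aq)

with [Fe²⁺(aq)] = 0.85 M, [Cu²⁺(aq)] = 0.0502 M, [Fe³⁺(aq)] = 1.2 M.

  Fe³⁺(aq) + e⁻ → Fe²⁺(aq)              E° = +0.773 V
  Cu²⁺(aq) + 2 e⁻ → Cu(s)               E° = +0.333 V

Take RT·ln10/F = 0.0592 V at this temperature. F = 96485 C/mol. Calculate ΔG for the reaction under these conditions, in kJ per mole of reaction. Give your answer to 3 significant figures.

The standard cell potential is +0.773 − (+0.333) = +0.440 V, with n = 2 electrons in the balanced equation.
The reaction quotient is ([Fe²⁺(aq)]^2·[Cu²⁺(aq)]) / [Fe³⁺(aq)]^2 = 0.0252; by Nernst, E = +0.440 − (0.0592/2)(−1.599) = +0.4873 V.
ΔG = −nFE = −(2)(96485)(+0.4873) J/mol = −94.0 kJ/mol.

−94.0 kJ/mol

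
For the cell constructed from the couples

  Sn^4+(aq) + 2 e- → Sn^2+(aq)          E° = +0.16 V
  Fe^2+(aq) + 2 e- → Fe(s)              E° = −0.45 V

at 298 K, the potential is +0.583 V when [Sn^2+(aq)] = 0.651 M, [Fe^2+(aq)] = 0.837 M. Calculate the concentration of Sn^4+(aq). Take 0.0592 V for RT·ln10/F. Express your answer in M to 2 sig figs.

With Sn⁴⁺/Sn²⁺ at the cathode and Fe²⁺/Fe at the anode, E°cell = +0.16 − (−0.45) = +0.61 V (n = 2).
Rearranging E = E° − (0.0592/n)·log Q gives log Q = 2(+0.61 − (+0.583))/0.0592 = 0.912.
Balancing electrons gives Sn^4+(aq) + Fe(s) → Sn^2+(aq) + Fe^2+(aq); thus Q = ([Sn^2+(aq)]·[Fe^2+(aq)]) / [Sn^4+(aq)].
Solving for the unknown gives log [Sn^4+(aq)] = −1.176, so [Sn^4+(aq)] ≈ 0.067 M.

0.067 M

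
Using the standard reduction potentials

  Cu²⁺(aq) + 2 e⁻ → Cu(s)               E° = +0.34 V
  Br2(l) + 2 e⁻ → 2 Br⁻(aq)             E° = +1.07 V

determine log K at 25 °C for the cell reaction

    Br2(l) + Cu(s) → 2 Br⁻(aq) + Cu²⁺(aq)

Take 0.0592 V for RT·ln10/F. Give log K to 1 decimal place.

log K = 24.7

The Br₂/Br⁻ couple is reduced (cathode); E°cell = +1.07 − (+0.34) = +0.73 V with n = 2.
At equilibrium E = 0, so log K = nE°cell / 0.0592 = (2)(+0.73) / 0.0592 = 24.7.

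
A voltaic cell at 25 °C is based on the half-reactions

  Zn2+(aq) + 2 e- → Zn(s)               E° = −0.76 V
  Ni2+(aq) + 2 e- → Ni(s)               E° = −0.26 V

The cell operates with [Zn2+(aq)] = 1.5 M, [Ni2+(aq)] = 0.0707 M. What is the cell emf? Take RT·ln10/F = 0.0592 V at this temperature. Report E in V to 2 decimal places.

Since E°(Ni²⁺/Ni) > E°(Zn²⁺/Zn), Ni²⁺/Ni serves as the cathode.
The standard potential is −0.26 − (−0.76) = +0.50 V and the balanced reaction transfers n = 2 electrons.
For the overall reaction Ni2+(aq) + Zn(s) → Ni(s) + Zn2+(aq), Q = [Zn2+(aq)] / [Ni2+(aq)] = 21.2, giving log Q = 1.327.
Applying E = E° − (RT ln10/nF)·log Q gives +0.50 − (0.0592/2)(1.327) = +0.46 V.

+0.46 V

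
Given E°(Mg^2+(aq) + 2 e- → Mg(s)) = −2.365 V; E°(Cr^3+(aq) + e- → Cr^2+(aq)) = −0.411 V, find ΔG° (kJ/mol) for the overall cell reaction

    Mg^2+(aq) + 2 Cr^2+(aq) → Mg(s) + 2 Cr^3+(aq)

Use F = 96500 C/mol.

In the reaction as written Mg^2+(aq) is reduced, so the Mg²⁺/Mg couple is the cathode and Cr³⁺/Cr²⁺ is the anode.
E°cell = −2.365 − (−0.411) = −1.954 V; balancing electrons gives n = 2.
ΔG° = −nFE°cell = −(2)(96500)(−1.954) J/mol = +377 kJ/mol.

+377 kJ/mol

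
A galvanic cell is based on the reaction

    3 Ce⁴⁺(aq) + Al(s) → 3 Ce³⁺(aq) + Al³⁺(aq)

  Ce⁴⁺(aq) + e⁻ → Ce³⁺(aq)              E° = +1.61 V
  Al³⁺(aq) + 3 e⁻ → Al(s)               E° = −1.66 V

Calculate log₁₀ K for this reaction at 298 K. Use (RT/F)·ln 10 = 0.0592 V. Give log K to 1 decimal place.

The Ce⁴⁺/Ce³⁺ couple is reduced (cathode); E°cell = +1.61 − (−1.66) = +3.27 V with n = 3.
At equilibrium E = 0, so log K = nE°cell / 0.0592 = (3)(+3.27) / 0.0592 = 165.7.

log K = 165.7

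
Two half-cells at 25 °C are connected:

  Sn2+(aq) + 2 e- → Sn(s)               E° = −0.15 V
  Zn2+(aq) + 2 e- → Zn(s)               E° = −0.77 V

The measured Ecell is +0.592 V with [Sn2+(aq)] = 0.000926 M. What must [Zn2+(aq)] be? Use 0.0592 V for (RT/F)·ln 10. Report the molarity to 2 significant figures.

0.0082 M

Sn²⁺/Sn is the cathode (higher E°); E°cell = −0.15 − (−0.77) = +0.62 V with n = 2.
Since E = E° − (0.0592/n)·log Q, log Q = n(E° − E)/0.0592 = 0.946.
The balanced reaction is Sn2+(aq) + Zn(s) → Sn(s) + Zn2+(aq), so Q = [Zn2+(aq)] / [Sn2+(aq)].
Solving for the unknown gives log [Zn2+(aq)] = −2.087, so [Zn2+(aq)] ≈ 0.0082 M.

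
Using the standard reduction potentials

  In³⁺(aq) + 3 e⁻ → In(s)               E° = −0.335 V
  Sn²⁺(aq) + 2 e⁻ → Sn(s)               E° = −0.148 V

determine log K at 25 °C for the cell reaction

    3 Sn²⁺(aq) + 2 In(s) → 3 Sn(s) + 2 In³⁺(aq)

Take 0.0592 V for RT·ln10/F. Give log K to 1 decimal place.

log K = 19.0

The Sn²⁺/Sn couple is reduced (cathode); E°cell = −0.148 − (−0.335) = +0.187 V with n = 6.
At equilibrium E = 0, so log K = nE°cell / 0.0592 = (6)(+0.187) / 0.0592 = 19.0.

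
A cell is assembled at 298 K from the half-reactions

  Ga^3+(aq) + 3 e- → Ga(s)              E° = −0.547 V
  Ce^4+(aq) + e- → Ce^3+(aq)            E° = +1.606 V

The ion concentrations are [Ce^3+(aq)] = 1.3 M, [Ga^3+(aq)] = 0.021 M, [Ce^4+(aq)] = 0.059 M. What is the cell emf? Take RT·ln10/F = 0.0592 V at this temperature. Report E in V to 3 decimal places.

+2.107 V

The Ce⁴⁺/Ce³⁺ couple has the more positive E°, so it is the cathode; Ga³⁺/Ga is the anode.
E°cell = +1.606 − (−0.547) = +2.153 V, with n = 3 electrons transferred.
For the overall reaction 3 Ce^4+(aq) + Ga(s) → 3 Ce^3+(aq) + Ga^3+(aq), Q = ([Ce^3+(aq)]^3·[Ga^3+(aq)]) / [Ce^4+(aq)]^3 = 225, giving log Q = 2.351.
E = E° − (0.0592/n)·log Q = +2.153 − (0.0592/3)(2.351) = +2.107 V.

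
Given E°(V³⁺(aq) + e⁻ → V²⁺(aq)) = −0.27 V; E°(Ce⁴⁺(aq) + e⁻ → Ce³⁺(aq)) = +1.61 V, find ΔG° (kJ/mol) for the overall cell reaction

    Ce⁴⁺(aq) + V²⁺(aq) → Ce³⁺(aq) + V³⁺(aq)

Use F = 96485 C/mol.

−181 kJ/mol

In the reaction as written Ce⁴⁺(aq) is reduced, so the Ce⁴⁺/Ce³⁺ couple is the cathode and V³⁺/V²⁺ is the anode.
E°cell = +1.61 − (−0.27) = +1.88 V; balancing electrons gives n = 1.
ΔG° = −nFE°cell = −(1)(96485)(+1.88) J/mol = −181 kJ/mol.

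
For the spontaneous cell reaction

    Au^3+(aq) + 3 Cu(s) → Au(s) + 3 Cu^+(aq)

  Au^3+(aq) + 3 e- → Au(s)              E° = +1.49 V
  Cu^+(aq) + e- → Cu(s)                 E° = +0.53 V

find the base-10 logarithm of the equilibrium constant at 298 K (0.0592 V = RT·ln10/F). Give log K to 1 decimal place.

log K = 48.6

The Au³⁺/Au couple is reduced (cathode); E°cell = +1.49 − (+0.53) = +0.96 V with n = 3.
At equilibrium E = 0, so log K = nE°cell / 0.0592 = (3)(+0.96) / 0.0592 = 48.6.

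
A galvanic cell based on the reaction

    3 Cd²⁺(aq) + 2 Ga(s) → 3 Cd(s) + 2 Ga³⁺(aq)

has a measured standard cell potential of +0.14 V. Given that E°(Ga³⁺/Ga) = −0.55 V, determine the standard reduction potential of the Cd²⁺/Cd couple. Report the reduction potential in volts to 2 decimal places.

−0.41 V

In the reaction as written the Cd²⁺/Cd couple is reduced (cathode) and Ga³⁺/Ga is oxidized (anode), so E°cell = E°(Cd²⁺/Cd) − E°(Ga³⁺/Ga).
E°(Cd²⁺/Cd) = E°cell + E°(anode) = +0.14 + (−0.55) = −0.41 V.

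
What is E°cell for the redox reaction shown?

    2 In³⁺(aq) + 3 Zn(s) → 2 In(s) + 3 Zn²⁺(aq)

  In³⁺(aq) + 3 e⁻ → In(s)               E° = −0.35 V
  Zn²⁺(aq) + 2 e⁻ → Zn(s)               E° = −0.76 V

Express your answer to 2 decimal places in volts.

+0.41 V

In³⁺(aq) gains electrons, so the In³⁺/In couple is the cathode; the Zn²⁺/Zn couple is the anode.
E°cell = E°(cathode) − E°(anode) = −0.35 − (−0.76) = +0.41 V.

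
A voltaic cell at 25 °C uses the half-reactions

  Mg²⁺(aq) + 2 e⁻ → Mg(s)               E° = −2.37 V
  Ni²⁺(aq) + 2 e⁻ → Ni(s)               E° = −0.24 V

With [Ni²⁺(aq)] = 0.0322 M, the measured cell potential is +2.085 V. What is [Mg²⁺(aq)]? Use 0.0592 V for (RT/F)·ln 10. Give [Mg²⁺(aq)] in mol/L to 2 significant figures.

1.1 M

Ni²⁺/Ni is the cathode (higher E°); E°cell = −0.24 − (−2.37) = +2.13 V with n = 2.
From the Nernst equation, log Q = n(E° − E)/0.0592 = 2·(+2.13 − (+2.085))/0.0592 = 1.520.
Balancing electrons gives Ni²⁺(aq) + Mg(s) → Ni(s) + Mg²⁺(aq); thus Q = [Mg²⁺(aq)] / [Ni²⁺(aq)].
Isolating [Mg²⁺(aq)] in Q = 10^{1.520} yields log [Mg²⁺(aq)] = 0.028, i.e. 1.1 M.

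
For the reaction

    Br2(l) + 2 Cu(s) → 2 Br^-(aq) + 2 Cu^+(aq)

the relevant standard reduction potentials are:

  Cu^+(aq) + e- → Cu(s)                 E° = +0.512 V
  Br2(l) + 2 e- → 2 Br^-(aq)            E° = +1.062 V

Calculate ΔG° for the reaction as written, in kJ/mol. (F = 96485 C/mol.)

In the reaction as written Br2(l) is reduced, so the Br₂/Br⁻ couple is the cathode and Cu⁺/Cu is the anode.
E°cell = +1.062 − (+0.512) = +0.550 V; balancing electrons gives n = 2.
ΔG° = −nFE°cell = −(2)(96485)(+0.550) J/mol = −106 kJ/mol.

−106 kJ/mol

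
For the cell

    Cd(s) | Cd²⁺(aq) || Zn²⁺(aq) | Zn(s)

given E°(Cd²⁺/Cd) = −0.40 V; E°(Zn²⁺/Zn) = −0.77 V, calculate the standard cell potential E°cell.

By convention the left-hand electrode in cell notation is the anode (oxidation) and the right-hand electrode is the cathode (reduction).
E°cell = E°(right) − E°(left) = −0.77 − (−0.40) = −0.37 V.
The negative sign shows that, as written, the cell would require an external voltage to drive the reaction.

−0.37 V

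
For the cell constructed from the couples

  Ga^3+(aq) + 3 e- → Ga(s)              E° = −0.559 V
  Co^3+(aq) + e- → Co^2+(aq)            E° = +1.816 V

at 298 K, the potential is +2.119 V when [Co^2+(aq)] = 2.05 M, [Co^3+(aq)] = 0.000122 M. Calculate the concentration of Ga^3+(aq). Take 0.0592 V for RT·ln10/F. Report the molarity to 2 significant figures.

2.0 M

Co³⁺/Co²⁺ is the cathode (higher E°); E°cell = +1.816 − (−0.559) = +2.375 V with n = 3.
From the Nernst equation, log Q = n(E° − E)/0.0592 = 3·(+2.375 − (+2.119))/0.0592 = 12.973.
For 3 Co^3+(aq) + Ga(s) → 3 Co^2+(aq) + Ga^3+(aq), the reaction quotient is Q = ([Co^2+(aq)]^3·[Ga^3+(aq)]) / [Co^3+(aq)]^3.
Substituting the known concentrations and solving, log [Ga^3+(aq)] = 0.297 and [Ga^3+(aq)] = 2.0 M.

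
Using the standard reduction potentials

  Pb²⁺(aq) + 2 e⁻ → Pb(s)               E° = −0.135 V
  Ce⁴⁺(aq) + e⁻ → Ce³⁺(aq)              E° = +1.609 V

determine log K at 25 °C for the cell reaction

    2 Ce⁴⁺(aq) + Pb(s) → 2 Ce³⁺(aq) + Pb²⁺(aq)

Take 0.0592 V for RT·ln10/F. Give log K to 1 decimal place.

log K = 58.9

The Ce⁴⁺/Ce³⁺ couple is reduced (cathode); E°cell = +1.609 − (−0.135) = +1.744 V with n = 2.
At equilibrium E = 0, so log K = nE°cell / 0.0592 = (2)(+1.744) / 0.0592 = 58.9.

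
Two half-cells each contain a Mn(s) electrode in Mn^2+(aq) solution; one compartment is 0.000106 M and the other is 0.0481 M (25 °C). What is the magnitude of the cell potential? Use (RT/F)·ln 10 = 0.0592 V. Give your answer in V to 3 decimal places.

For a concentration cell E°cell = 0, since both electrodes use the same couple.
The compartment with the higher Mn^2+(aq) concentration (0.0481 M) acts as the cathode; ions are reduced there and produced at the dilute (0.000106 M) anode.
With n = 2, Ecell = −(0.0592/2)·log([dilute]/[conc]) = −(0.0592/2)·log(0.000106/0.0481) = +0.079 V.

0.079 V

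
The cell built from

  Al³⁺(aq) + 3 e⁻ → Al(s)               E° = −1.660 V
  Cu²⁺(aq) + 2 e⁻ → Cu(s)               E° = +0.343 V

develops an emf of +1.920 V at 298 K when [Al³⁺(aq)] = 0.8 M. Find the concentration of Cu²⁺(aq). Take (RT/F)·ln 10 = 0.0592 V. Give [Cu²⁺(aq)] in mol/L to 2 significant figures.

Cu²⁺/Cu is the cathode (higher E°); E°cell = +0.343 − (−1.660) = +2.003 V with n = 6.
Since E = E° − (0.0592/n)·log Q, log Q = n(E° − E)/0.0592 = 8.412.
Balancing electrons gives 3 Cu²⁺(aq) + 2 Al(s) → 3 Cu(s) + 2 Al³⁺(aq); thus Q = [Al³⁺(aq)]^2 / [Cu²⁺(aq)]^3.
Isolating [Cu²⁺(aq)] in Q = 10^{8.412} yields log [Cu²⁺(aq)] = −2.869, i.e. 0.0014 M.

0.0014 M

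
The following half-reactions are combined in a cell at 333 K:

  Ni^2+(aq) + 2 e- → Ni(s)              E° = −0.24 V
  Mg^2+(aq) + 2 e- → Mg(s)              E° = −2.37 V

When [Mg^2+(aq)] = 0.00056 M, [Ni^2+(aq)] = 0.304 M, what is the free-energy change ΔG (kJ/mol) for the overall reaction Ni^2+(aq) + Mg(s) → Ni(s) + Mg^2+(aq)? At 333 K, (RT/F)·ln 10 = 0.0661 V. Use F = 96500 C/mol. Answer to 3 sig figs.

−429 kJ/mol

The standard cell potential is −0.24 − (−2.37) = +2.13 V, with n = 2 electrons in the balanced equation.
Here Q = [Mg^2+(aq)] / [Ni^2+(aq)] = 0.00184 (log Q = −2.735), giving E = +2.13 − (0.0661/2)·(−2.735) = +2.2204 V.
Then ΔG = −nFE = −2 × 96500 × +2.2204 J/mol = −429 kJ/mol.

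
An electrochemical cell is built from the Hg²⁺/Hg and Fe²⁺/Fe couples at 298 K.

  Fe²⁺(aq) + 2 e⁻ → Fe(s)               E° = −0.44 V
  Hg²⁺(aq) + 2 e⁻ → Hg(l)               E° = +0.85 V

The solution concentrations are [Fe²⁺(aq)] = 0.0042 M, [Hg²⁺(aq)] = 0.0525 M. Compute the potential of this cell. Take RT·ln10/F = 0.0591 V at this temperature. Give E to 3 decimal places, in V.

+1.322 V

Hg²⁺/Hg is reduced (cathode, E° = +0.85 V) and Fe²⁺/Fe is oxidized (anode).
E°cell = E°cat − E°an = +0.85 − (−0.44) = +1.29 V; n = 2.
Balancing gives Hg²⁺(aq) + Fe(s) → Hg(l) + Fe²⁺(aq); hence Q = [Fe²⁺(aq)] / [Hg²⁺(aq)] = 0.08 (log Q = −1.097).
E = E° − (0.0591/n)·log Q = +1.29 − (0.0591/2)(−1.097) = +1.322 V.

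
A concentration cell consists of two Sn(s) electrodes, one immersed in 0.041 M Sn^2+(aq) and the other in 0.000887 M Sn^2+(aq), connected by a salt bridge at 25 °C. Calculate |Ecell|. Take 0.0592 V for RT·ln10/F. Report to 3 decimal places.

For a concentration cell E°cell = 0, since both electrodes use the same couple.
The compartment with the higher Sn^2+(aq) concentration (0.041 M) acts as the cathode; ions are reduced there and produced at the dilute (0.000887 M) anode.
With n = 2, Ecell = −(0.0592/2)·log([dilute]/[conc]) = −(0.0592/2)·log(0.000887/0.041) = +0.049 V.

0.049 V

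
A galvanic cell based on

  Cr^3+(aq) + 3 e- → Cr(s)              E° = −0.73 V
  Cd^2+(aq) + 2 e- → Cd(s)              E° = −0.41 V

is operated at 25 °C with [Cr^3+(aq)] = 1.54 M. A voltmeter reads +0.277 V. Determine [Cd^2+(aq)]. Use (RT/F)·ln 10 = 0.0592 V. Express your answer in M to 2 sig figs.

0.047 M

Cd²⁺/Cd is the cathode (higher E°); E°cell = −0.41 − (−0.73) = +0.32 V with n = 6.
Rearranging E = E° − (0.0592/n)·log Q gives log Q = 6(+0.32 − (+0.277))/0.0592 = 4.358.
For 3 Cd^2+(aq) + 2 Cr(s) → 3 Cd(s) + 2 Cr^3+(aq), the reaction quotient is Q = [Cr^3+(aq)]^2 / [Cd^2+(aq)]^3.
Solving for the unknown gives log [Cd^2+(aq)] = −1.328, so [Cd^2+(aq)] ≈ 0.047 M.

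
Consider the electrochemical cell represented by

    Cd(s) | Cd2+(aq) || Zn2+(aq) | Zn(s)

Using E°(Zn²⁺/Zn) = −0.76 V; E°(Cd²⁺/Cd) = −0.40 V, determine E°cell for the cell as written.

By convention the left-hand electrode in cell notation is the anode (oxidation) and the right-hand electrode is the cathode (reduction).
E°cell = E°(right) − E°(left) = −0.76 − (−0.40) = −0.36 V.
The negative sign shows that, as written, the cell would require an external voltage to drive the reaction.

−0.36 V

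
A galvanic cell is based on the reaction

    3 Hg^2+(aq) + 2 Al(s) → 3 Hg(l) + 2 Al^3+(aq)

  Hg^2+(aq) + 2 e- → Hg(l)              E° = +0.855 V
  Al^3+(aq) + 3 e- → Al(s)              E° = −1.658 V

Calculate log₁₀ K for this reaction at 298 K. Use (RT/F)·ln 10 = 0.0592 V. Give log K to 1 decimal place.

The Hg²⁺/Hg couple is reduced (cathode); E°cell = +0.855 − (−1.658) = +2.513 V with n = 6.
At equilibrium E = 0, so log K = nE°cell / 0.0592 = (6)(+2.513) / 0.0592 = 254.7.

log K = 254.7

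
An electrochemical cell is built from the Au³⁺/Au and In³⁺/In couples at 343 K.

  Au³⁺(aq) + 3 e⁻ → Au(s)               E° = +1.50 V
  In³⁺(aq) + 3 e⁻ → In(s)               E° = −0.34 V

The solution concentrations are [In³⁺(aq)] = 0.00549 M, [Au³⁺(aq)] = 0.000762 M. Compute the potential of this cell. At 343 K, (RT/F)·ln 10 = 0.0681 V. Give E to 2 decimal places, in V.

+1.82 V

The Au³⁺/Au couple has the more positive E°, so it is the cathode; In³⁺/In is the anode.
E°cell = +1.50 − (−0.34) = +1.84 V, with n = 3 electrons transferred.
Balancing gives Au³⁺(aq) + In(s) → Au(s) + In³⁺(aq); hence Q = [In³⁺(aq)] / [Au³⁺(aq)] = 7.2 (log Q = 0.858).
E = E° − (0.0681/n)·log Q = +1.84 − (0.0681/3)(0.858) = +1.82 V.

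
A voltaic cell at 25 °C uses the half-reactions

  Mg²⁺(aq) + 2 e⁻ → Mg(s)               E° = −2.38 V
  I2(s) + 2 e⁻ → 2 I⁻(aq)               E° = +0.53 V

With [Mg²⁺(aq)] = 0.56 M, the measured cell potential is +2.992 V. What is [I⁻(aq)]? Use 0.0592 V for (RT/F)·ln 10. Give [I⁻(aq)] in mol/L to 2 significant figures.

0.055 M

With I₂/I⁻ at the cathode and Mg²⁺/Mg at the anode, E°cell = +0.53 − (−2.38) = +2.91 V (n = 2).
Since E = E° − (0.0592/n)·log Q, log Q = n(E° − E)/0.0592 = −2.770.
Balancing electrons gives I2(s) + Mg(s) → 2 I⁻(aq) + Mg²⁺(aq); thus Q = [I⁻(aq)]^2·[Mg²⁺(aq)].
Substituting the known concentrations and solving, log [I⁻(aq)] = −1.259 and [I⁻(aq)] = 0.055 M.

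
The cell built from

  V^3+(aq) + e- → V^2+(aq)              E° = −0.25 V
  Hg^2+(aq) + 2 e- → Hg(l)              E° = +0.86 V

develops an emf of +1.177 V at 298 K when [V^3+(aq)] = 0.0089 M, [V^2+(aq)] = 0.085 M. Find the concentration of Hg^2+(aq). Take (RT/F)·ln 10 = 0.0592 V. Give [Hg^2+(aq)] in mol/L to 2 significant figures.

2.0 M

With Hg²⁺/Hg at the cathode and V³⁺/V²⁺ at the anode, E°cell = +0.86 − (−0.25) = +1.11 V (n = 2).
From the Nernst equation, log Q = n(E° − E)/0.0592 = 2·(+1.11 − (+1.177))/0.0592 = −2.264.
Balancing electrons gives Hg^2+(aq) + 2 V^2+(aq) → Hg(l) + 2 V^3+(aq); thus Q = [V^3+(aq)]^2 / ([Hg^2+(aq)]·[V^2+(aq)]^2).
Isolating [Hg^2+(aq)] in Q = 10^{−2.264} yields log [Hg^2+(aq)] = 0.304, i.e. 2.0 M.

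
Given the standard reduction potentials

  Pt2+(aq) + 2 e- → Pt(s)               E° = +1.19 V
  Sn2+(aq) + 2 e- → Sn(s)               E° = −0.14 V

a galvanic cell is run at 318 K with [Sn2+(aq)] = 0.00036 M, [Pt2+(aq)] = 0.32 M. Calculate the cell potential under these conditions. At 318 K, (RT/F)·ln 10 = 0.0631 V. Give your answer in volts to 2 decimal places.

The Pt²⁺/Pt couple has the more positive E°, so it is the cathode; Sn²⁺/Sn is the anode.
The standard potential is +1.19 − (−0.14) = +1.33 V and the balanced reaction transfers n = 2 electrons.
The balanced reaction is Pt2+(aq) + Sn(s) → Pt(s) + Sn2+(aq), so Q = [Sn2+(aq)] / [Pt2+(aq)] = 0.00113 and log Q = −2.949.
E = E° − (0.0631/n)·log Q = +1.33 − (0.0631/2)(−2.949) = +1.42 V.

+1.42 V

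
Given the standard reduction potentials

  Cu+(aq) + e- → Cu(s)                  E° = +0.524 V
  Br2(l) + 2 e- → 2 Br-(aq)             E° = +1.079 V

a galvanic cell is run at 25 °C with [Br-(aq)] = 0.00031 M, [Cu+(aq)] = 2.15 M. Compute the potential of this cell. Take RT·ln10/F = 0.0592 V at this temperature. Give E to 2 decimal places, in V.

The Br₂/Br⁻ couple has the more positive E°, so it is the cathode; Cu⁺/Cu is the anode.
The standard potential is +1.079 − (+0.524) = +0.555 V and the balanced reaction transfers n = 2 electrons.
The balanced reaction is Br2(l) + 2 Cu(s) → 2 Br-(aq) + 2 Cu+(aq), so Q = [Br-(aq)]^2·[Cu+(aq)]^2 = 4.44×10^−7 and log Q = −6.352.
E = E° − (0.0592/n)·log Q = +0.555 − (0.0592/2)(−6.352) = +0.74 V.

+0.74 V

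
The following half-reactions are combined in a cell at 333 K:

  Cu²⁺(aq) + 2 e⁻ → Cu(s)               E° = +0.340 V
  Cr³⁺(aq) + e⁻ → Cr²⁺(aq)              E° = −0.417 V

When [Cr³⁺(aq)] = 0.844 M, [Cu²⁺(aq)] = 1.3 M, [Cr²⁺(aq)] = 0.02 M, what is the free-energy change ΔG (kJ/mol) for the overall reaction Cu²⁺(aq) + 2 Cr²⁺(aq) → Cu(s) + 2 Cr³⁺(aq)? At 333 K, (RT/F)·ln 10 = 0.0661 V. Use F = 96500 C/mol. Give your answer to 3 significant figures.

−126 kJ/mol

With Cu²⁺/Cu reduced at the cathode, E°cell = +0.340 − (−0.417) = +0.757 V and n = 2.
Q = [Cr³⁺(aq)]^2 / ([Cu²⁺(aq)]·[Cr²⁺(aq)]^2) = 1.37×10^3, so log Q = 3.137 and E = +0.757 − (0.0661/2)(3.137) = +0.6533 V.
ΔG = −nFE = −(2)(96500)(+0.6533) J/mol = −126 kJ/mol.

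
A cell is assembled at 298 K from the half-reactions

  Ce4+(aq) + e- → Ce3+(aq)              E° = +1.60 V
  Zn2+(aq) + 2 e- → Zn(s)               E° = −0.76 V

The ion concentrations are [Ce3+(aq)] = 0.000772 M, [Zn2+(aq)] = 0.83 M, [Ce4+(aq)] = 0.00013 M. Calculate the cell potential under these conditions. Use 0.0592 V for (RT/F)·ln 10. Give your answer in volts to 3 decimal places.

+2.317 V

Since E°(Ce⁴⁺/Ce³⁺) > E°(Zn²⁺/Zn), Ce⁴⁺/Ce³⁺ serves as the cathode.
E°cell = E°cat − E°an = +1.60 − (−0.76) = +2.36 V; n = 2.
Balancing gives 2 Ce4+(aq) + Zn(s) → 2 Ce3+(aq) + Zn2+(aq); hence Q = ([Ce3+(aq)]^2·[Zn2+(aq)]) / [Ce4+(aq)]^2 = 29.3 (log Q = 1.466).
By the Nernst equation, E = +2.36 − (0.0592/2)·(1.466) = +2.317 V.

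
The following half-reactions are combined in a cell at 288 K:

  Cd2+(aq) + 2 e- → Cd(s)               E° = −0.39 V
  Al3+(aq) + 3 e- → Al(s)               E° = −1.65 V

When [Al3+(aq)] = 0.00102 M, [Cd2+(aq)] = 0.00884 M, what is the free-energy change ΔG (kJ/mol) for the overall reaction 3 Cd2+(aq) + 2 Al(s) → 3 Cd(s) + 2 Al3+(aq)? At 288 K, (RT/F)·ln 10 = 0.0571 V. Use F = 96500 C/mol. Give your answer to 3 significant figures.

With Cd²⁺/Cd reduced at the cathode, E°cell = −0.39 − (−1.65) = +1.26 V and n = 6.
Q = [Al3+(aq)]^2 / [Cd2+(aq)]^3 = 1.51, so log Q = 0.178 and E = +1.26 − (0.0571/6)(0.178) = +1.2583 V.
Then ΔG = −nFE = −6 × 96500 × +1.2583 J/mol = −729 kJ/mol.

−729 kJ/mol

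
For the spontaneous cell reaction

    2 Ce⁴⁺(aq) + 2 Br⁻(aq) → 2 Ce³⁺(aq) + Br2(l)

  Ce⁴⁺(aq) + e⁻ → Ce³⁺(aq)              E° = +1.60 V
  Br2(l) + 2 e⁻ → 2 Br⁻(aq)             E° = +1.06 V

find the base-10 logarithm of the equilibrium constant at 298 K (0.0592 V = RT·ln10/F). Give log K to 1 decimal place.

log K = 18.2

The Ce⁴⁺/Ce³⁺ couple is reduced (cathode); E°cell = +1.60 − (+1.06) = +0.54 V with n = 2.
At equilibrium E = 0, so log K = nE°cell / 0.0592 = (2)(+0.54) / 0.0592 = 18.2.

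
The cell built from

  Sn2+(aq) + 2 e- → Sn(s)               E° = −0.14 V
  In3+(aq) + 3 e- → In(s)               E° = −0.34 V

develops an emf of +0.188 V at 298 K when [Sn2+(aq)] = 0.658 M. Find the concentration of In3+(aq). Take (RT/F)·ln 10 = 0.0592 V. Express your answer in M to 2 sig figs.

Sn²⁺/Sn is the cathode (higher E°); E°cell = −0.14 − (−0.34) = +0.20 V with n = 6.
From the Nernst equation, log Q = n(E° − E)/0.0592 = 6·(+0.20 − (+0.188))/0.0592 = 1.216.
For 3 Sn2+(aq) + 2 In(s) → 3 Sn(s) + 2 In3+(aq), the reaction quotient is Q = [In3+(aq)]^2 / [Sn2+(aq)]^3.
Substituting the known concentrations and solving, log [In3+(aq)] = 0.335 and [In3+(aq)] = 2.2 M.

2.2 M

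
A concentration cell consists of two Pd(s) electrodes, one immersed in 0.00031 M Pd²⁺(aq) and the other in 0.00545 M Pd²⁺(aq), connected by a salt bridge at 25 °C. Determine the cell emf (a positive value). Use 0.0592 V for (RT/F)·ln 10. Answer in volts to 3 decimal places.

0.037 V

For a concentration cell E°cell = 0, since both electrodes use the same couple.
The compartment with the higher Pd²⁺(aq) concentration (0.00545 M) acts as the cathode; ions are reduced there and produced at the dilute (0.00031 M) anode.
With n = 2, Ecell = −(0.0592/2)·log([dilute]/[conc]) = −(0.0592/2)·log(0.00031/0.00545) = +0.037 V.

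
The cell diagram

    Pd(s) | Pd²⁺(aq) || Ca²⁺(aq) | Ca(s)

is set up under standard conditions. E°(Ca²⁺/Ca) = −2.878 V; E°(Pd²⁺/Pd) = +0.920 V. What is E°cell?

By convention the left-hand electrode in cell notation is the anode (oxidation) and the right-hand electrode is the cathode (reduction).
E°cell = E°(right) − E°(left) = −2.878 − (+0.920) = −3.798 V.
The negative sign shows that, as written, the cell would require an external voltage to drive the reaction.

−3.798 V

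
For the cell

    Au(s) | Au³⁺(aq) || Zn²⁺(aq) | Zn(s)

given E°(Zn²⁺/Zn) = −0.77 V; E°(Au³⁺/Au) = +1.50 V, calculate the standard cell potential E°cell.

−2.27 V

By convention the left-hand electrode in cell notation is the anode (oxidation) and the right-hand electrode is the cathode (reduction).
E°cell = E°(right) − E°(left) = −0.77 − (+1.50) = −2.27 V.
The negative sign shows that, as written, the cell would require an external voltage to drive the reaction.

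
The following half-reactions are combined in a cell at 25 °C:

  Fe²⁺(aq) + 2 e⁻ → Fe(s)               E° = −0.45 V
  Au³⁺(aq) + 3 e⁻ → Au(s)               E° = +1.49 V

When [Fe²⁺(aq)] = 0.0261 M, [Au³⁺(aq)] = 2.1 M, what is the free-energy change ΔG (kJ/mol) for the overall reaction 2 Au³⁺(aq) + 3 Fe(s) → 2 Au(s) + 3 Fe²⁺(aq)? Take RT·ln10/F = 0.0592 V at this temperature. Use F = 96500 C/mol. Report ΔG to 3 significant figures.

−1150 kJ/mol

With Au³⁺/Au reduced at the cathode, E°cell = +1.49 − (−0.45) = +1.94 V and n = 6.
Here Q = [Fe²⁺(aq)]^3 / [Au³⁺(aq)]^2 = 4.03×10^−6 (log Q = −5.395), giving E = +1.94 − (0.0592/6)·(−5.395) = +1.9932 V.
Then ΔG = −nFE = −6 × 96500 × +1.9932 J/mol = −1150 kJ/mol.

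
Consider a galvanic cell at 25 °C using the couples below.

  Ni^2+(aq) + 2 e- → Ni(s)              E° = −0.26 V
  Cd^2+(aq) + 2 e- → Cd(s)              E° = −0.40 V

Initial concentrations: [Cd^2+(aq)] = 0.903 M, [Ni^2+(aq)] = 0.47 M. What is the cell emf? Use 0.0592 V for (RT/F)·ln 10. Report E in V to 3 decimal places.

Ni²⁺/Ni is reduced (cathode, E° = −0.26 V) and Cd²⁺/Cd is oxidized (anode).
E°cell = E°cat − E°an = −0.26 − (−0.40) = +0.14 V; n = 2.
Balancing gives Ni^2+(aq) + Cd(s) → Ni(s) + Cd^2+(aq); hence Q = [Cd^2+(aq)] / [Ni^2+(aq)] = 1.92 (log Q = 0.284).
By the Nernst equation, E = +0.14 − (0.0592/2)·(0.284) = +0.132 V.

+0.132 V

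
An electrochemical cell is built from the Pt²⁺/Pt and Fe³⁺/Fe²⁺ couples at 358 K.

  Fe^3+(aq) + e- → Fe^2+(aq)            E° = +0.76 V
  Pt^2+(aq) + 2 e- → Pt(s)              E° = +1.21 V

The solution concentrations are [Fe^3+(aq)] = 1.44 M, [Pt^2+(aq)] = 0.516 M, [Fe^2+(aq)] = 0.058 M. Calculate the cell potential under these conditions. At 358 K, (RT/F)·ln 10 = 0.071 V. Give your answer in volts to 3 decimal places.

+0.341 V

Since E°(Pt²⁺/Pt) > E°(Fe³⁺/Fe²⁺), Pt²⁺/Pt serves as the cathode.
E°cell = +1.21 − (+0.76) = +0.45 V, with n = 2 electrons transferred.
Balancing gives Pt^2+(aq) + 2 Fe^2+(aq) → Pt(s) + 2 Fe^3+(aq); hence Q = [Fe^3+(aq)]^2 / ([Pt^2+(aq)]·[Fe^2+(aq)]^2) = 1.19×10^3 (log Q = 3.077).
E = E° − (0.071/n)·log Q = +0.45 − (0.071/2)(3.077) = +0.341 V.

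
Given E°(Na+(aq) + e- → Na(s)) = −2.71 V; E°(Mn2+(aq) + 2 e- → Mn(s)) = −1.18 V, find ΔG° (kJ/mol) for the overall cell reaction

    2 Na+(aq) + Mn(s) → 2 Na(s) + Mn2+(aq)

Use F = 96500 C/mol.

In the reaction as written Na+(aq) is reduced, so the Na⁺/Na couple is the cathode and Mn²⁺/Mn is the anode.
E°cell = −2.71 − (−1.18) = −1.53 V; balancing electrons gives n = 2.
ΔG° = −nFE°cell = −(2)(96500)(−1.53) J/mol = +295 kJ/mol.

+295 kJ/mol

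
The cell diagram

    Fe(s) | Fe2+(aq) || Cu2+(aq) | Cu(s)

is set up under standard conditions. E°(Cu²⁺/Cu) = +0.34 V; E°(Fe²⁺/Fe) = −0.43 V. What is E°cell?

By convention the left-hand electrode in cell notation is the anode (oxidation) and the right-hand electrode is the cathode (reduction).
E°cell = E°(right) − E°(left) = +0.34 − (−0.43) = +0.77 V.

+0.77 V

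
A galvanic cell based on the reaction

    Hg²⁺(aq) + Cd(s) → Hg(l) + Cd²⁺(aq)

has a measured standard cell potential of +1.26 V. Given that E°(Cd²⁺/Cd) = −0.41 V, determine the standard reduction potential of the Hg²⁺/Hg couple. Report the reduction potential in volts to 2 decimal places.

+0.85 V

In the reaction as written the Hg²⁺/Hg couple is reduced (cathode) and Cd²⁺/Cd is oxidized (anode), so E°cell = E°(Hg²⁺/Hg) − E°(Cd²⁺/Cd).
E°(Hg²⁺/Hg) = E°cell + E°(anode) = +1.26 + (−0.41) = +0.85 V.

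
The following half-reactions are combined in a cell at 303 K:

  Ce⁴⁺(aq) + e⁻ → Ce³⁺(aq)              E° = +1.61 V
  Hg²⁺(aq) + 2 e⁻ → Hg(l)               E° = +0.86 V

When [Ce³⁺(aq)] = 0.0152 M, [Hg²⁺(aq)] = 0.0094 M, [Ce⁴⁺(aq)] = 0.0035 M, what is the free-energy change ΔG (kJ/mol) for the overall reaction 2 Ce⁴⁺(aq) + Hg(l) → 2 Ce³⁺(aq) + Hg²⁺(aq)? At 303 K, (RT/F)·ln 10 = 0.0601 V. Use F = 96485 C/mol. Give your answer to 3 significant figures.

−149 kJ/mol

E°cell = +1.61 − (+0.86) = +0.75 V; the balanced reaction transfers n = 2 electrons.
Here Q = ([Ce³⁺(aq)]^2·[Hg²⁺(aq)]) / [Ce⁴⁺(aq)]^2 = 0.177 (log Q = −0.751), giving E = +0.75 − (0.0601/2)·(−0.751) = +0.7726 V.
ΔG = −nFE = −(2)(96485)(+0.7726) J/mol = −149 kJ/mol.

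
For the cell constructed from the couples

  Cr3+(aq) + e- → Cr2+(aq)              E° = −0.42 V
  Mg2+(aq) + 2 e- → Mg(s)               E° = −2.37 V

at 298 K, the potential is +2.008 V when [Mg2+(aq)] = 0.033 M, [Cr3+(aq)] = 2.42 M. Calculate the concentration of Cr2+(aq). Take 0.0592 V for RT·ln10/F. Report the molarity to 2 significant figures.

Cr³⁺/Cr²⁺ is the cathode (higher E°); E°cell = −0.42 − (−2.37) = +1.95 V with n = 2.
Since E = E° − (0.0592/n)·log Q, log Q = n(E° − E)/0.0592 = −1.959.
For 2 Cr3+(aq) + Mg(s) → 2 Cr2+(aq) + Mg2+(aq), the reaction quotient is Q = ([Cr2+(aq)]^2·[Mg2+(aq)]) / [Cr3+(aq)]^2.
Substituting the known concentrations and solving, log [Cr2+(aq)] = 0.145 and [Cr2+(aq)] = 1.4 M.

1.4 M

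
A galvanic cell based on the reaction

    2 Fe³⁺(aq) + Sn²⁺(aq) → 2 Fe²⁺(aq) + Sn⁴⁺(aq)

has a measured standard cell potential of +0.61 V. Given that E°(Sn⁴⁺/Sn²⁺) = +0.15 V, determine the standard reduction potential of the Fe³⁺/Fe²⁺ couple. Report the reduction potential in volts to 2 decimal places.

+0.76 V

In the reaction as written the Fe³⁺/Fe²⁺ couple is reduced (cathode) and Sn⁴⁺/Sn²⁺ is oxidized (anode), so E°cell = E°(Fe³⁺/Fe²⁺) − E°(Sn⁴⁺/Sn²⁺).
E°(Fe³⁺/Fe²⁺) = E°cell + E°(anode) = +0.61 + (+0.15) = +0.76 V.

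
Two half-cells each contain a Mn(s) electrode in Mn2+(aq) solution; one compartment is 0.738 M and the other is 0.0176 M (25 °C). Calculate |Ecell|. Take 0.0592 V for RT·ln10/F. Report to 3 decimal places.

For a concentration cell E°cell = 0, since both electrodes use the same couple.
The compartment with the higher Mn2+(aq) concentration (0.738 M) acts as the cathode; ions are reduced there and produced at the dilute (0.0176 M) anode.
With n = 2, Ecell = −(0.0592/2)·log([dilute]/[conc]) = −(0.0592/2)·log(0.0176/0.738) = +0.048 V.

0.048 V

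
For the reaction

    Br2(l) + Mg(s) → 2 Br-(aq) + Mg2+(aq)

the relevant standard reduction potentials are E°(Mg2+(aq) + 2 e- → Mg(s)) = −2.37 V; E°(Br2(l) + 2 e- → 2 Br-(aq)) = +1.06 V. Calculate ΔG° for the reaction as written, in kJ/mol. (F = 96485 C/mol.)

−662 kJ/mol

In the reaction as written Br2(l) is reduced, so the Br₂/Br⁻ couple is the cathode and Mg²⁺/Mg is the anode.
E°cell = +1.06 − (−2.37) = +3.43 V; balancing electrons gives n = 2.
ΔG° = −nFE°cell = −(2)(96485)(+3.43) J/mol = −662 kJ/mol.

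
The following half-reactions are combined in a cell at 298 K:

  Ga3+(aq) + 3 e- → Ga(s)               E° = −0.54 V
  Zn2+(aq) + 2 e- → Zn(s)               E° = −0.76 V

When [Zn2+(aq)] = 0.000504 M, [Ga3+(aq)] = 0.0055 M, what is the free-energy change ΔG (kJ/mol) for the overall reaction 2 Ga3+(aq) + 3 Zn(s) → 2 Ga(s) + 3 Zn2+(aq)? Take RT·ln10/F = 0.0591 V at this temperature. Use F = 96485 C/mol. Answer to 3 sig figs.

−158 kJ/mol

E°cell = −0.54 − (−0.76) = +0.22 V; the balanced reaction transfers n = 6 electrons.
Here Q = [Zn2+(aq)]^3 / [Ga3+(aq)]^2 = 4.23×10^−6 (log Q = −5.373), giving E = +0.22 − (0.0591/6)·(−5.373) = +0.2729 V.
ΔG = −nFE = −(6)(96485)(+0.2729) J/mol = −158 kJ/mol.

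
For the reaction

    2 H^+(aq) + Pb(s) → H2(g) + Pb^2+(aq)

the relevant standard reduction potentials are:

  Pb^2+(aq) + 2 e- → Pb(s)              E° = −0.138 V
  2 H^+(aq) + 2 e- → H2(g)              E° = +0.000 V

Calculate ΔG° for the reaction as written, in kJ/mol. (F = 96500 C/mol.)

In the reaction as written H^+(aq) is reduced, so the 2H⁺/H₂ couple is the cathode and Pb²⁺/Pb is the anode.
E°cell = +0.000 − (−0.138) = +0.138 V; balancing electrons gives n = 2.
ΔG° = −nFE°cell = −(2)(96500)(+0.138) J/mol = −26.6 kJ/mol.

−26.6 kJ/mol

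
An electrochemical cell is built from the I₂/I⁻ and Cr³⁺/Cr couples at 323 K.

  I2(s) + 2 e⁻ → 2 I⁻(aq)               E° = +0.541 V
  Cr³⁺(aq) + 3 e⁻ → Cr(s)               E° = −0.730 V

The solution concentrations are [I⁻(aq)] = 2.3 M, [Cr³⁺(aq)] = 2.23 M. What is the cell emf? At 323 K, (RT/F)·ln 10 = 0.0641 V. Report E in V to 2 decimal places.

I₂/I⁻ is reduced (cathode, E° = +0.541 V) and Cr³⁺/Cr is oxidized (anode).
The standard potential is +0.541 − (−0.730) = +1.271 V and the balanced reaction transfers n = 6 electrons.
The balanced reaction is 3 I2(s) + 2 Cr(s) → 6 I⁻(aq) + 2 Cr³⁺(aq), so Q = [I⁻(aq)]^6·[Cr³⁺(aq)]^2 = 736 and log Q = 2.867.
E = E° − (0.0641/n)·log Q = +1.271 − (0.0641/6)(2.867) = +1.24 V.

+1.24 V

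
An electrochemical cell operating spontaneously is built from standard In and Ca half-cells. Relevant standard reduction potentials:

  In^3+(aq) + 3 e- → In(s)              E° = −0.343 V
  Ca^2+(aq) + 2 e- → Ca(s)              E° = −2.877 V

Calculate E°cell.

+2.534 V

The In³⁺/In couple has the higher E°, so In ion is reduced (cathode) and Ca is oxidized (anode).
E°cell = E°(cathode) − E°(anode) = −0.343 − (−2.877) = +2.534 V.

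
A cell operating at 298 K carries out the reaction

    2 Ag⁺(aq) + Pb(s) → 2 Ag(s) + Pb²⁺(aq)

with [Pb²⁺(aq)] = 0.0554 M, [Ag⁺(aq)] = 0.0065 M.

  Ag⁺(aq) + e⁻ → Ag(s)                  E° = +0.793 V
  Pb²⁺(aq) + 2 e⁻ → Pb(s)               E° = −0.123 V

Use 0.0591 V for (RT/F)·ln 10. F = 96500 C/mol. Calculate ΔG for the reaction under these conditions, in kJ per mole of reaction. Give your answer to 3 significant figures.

With Ag⁺/Ag reduced at the cathode, E°cell = +0.793 − (−0.123) = +0.916 V and n = 2.
Here Q = [Pb²⁺(aq)] / [Ag⁺(aq)]^2 = 1.31×10^3 (log Q = 3.118), giving E = +0.916 − (0.0591/2)·(3.118) = +0.8239 V.
Then ΔG = −nFE = −2 × 96500 × +0.8239 J/mol = −159 kJ/mol.

−159 kJ/mol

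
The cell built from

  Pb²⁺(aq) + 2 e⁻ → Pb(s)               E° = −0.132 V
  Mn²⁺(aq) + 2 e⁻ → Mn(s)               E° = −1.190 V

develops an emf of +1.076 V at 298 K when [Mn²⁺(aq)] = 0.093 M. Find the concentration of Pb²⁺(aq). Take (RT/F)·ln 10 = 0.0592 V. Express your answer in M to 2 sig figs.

With Pb²⁺/Pb at the cathode and Mn²⁺/Mn at the anode, E°cell = −0.132 − (−1.190) = +1.058 V (n = 2).
Rearranging E = E° − (0.0592/n)·log Q gives log Q = 2(+1.058 − (+1.076))/0.0592 = −0.608.
For Pb²⁺(aq) + Mn(s) → Pb(s) + Mn²⁺(aq), the reaction quotient is Q = [Mn²⁺(aq)] / [Pb²⁺(aq)].
Solving for the unknown gives log [Pb²⁺(aq)] = −0.424, so [Pb²⁺(aq)] ≈ 0.38 M.

0.38 M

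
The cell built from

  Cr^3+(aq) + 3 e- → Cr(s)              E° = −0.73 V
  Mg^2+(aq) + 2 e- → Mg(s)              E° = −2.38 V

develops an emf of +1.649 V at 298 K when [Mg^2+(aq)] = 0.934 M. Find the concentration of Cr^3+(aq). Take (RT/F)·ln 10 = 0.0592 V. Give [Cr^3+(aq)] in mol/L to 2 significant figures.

The Cr³⁺/Cr couple has the larger reduction potential, so it is the cathode: E°cell = −0.73 − (−2.38) = +1.65 V and n = 6.
From the Nernst equation, log Q = n(E° − E)/0.0592 = 6·(+1.65 − (+1.649))/0.0592 = 0.101.
Balancing electrons gives 2 Cr^3+(aq) + 3 Mg(s) → 2 Cr(s) + 3 Mg^2+(aq); thus Q = [Mg^2+(aq)]^3 / [Cr^3+(aq)]^2.
Substituting the known concentrations and solving, log [Cr^3+(aq)] = −0.095 and [Cr^3+(aq)] = 0.80 M.

0.80 M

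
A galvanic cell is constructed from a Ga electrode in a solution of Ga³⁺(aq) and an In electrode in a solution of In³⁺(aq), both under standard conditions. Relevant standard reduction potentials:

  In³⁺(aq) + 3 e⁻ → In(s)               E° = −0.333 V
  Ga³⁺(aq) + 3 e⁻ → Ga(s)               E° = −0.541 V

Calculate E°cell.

+0.208 V

Of the two couples in this cell, the one with the more positive reduction potential is reduced at the cathode: here that is In³⁺/In (−0.333 V); Ga³⁺/Ga (−0.541 V) is the anode.
E°cell = E°(cathode) − E°(anode) = −0.333 − (−0.541) = +0.208 V.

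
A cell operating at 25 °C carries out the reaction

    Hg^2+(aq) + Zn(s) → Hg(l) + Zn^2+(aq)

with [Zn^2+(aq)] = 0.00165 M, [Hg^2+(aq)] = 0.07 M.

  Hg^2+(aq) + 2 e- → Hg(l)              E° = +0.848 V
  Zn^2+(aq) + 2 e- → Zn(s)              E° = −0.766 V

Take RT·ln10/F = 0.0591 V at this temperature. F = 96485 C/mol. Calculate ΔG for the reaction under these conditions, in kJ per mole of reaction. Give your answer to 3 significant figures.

−321 kJ/mol

The standard cell potential is +0.848 − (−0.766) = +1.614 V, with n = 2 electrons in the balanced equation.
Here Q = [Zn^2+(aq)] / [Hg^2+(aq)] = 0.0236 (log Q = −1.628), giving E = +1.614 − (0.0591/2)·(−1.628) = +1.6621 V.
Then ΔG = −nFE = −2 × 96485 × +1.6621 J/mol = −321 kJ/mol.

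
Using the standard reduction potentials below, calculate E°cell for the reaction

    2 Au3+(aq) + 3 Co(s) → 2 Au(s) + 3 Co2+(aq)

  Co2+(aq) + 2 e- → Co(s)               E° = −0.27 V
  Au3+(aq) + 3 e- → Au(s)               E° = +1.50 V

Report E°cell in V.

In the reaction as written, Au3+(aq) is reduced (cathode) and Co2+(aq) is produced by oxidation at the anode.
E°cell = E°(cathode) − E°(anode) = +1.50 − (−0.27) = +1.77 V.
The positive value indicates the reaction is spontaneous as written.

+1.77 V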